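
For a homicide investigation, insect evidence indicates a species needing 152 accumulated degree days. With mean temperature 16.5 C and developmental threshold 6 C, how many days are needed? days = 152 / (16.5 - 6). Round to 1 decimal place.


Insect development time:
Effective temperature = avg_temp - T_base = 16.5 - 6 = 10.5 C
Days = ADD / effective_temp = 152 / 10.5 = 14.5 days

14.5


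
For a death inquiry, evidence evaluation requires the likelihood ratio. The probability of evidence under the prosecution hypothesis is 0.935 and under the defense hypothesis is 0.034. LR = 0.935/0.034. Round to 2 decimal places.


Likelihood ratio calculation:
LR = P(E|Hp) / P(E|Hd)
LR = 0.935 / 0.034
LR = 27.50

27.50


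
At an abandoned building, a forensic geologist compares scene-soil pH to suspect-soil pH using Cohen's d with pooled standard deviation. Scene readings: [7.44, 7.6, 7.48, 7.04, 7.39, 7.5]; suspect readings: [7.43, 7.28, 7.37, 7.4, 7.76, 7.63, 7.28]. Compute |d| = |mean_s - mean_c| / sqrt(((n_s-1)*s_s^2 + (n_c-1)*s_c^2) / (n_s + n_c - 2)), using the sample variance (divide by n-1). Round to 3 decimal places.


Pooled-variance Cohen's d for soil pH comparison:
Scene mean = 44.45 / 6 = 7.408333
Suspect mean = 52.15 / 7 = 7.45
Scene sample variance s_s^2 = 0.037457
Suspect sample variance s_c^2 = 0.0326
Pooled variance = ((n_s-1)*s_s^2 + (n_c-1)*s_c^2) / (n_s + n_c - 2) = 0.034808
Pooled SD = sqrt(0.034808) = 0.186569
Mean difference = -0.041667
|d| = |-0.041667| / 0.186569 = 0.223

0.223


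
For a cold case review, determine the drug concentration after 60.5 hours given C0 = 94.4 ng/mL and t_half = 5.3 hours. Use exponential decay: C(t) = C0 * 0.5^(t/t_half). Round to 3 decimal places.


Drug concentration decay:
Number of half-lives = t / t_half = 60.5 / 5.3 = 11.415094
Decay factor = 0.5^11.415094 = 0.0003662
C(t) = 94.4 * 0.0003662 = 0.035 ng/mL

0.035


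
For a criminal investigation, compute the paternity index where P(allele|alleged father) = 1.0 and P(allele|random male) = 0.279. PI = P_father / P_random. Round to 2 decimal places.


Paternity Index calculation:
PI = P(allele|father) / P(allele|random)
PI = 1.0 / 0.279
PI = 3.58

3.58


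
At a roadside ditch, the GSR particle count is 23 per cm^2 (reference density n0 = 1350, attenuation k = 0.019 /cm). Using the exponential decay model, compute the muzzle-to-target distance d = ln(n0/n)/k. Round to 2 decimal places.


GSR distance calculation:
n0/n = 1350 / 23 = 58.695652
ln(n0/n) = 4.072366
d = 4.072366 / 0.019 = 214.34 cm

214.34


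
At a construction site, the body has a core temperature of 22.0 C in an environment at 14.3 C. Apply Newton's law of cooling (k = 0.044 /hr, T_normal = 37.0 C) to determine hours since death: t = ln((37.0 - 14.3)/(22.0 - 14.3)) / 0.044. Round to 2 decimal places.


Using Newton's law of cooling:
t = ln((T_normal - T_ambient) / (T_body - T_ambient)) / k
T_normal - T_ambient = 22.7
T_body - T_ambient = 7.7
Ratio = 2.948052
ln(ratio) = 1.081145
t = 1.081145 / 0.044 = 24.57 hours

24.57


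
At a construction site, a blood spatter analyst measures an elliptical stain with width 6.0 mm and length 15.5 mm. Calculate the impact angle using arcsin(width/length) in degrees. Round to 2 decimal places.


Blood spatter impact angle calculation:
width / length = 6.0 / 15.5 = 0.387097
angle = arcsin(0.387097)
angle = 22.77 degrees

22.77


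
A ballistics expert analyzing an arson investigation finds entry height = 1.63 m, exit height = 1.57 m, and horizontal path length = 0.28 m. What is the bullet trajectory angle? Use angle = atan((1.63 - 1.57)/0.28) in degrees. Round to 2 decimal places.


Bullet trajectory angle:
Height difference = 1.63 - 1.57 = 0.06 m
angle = atan(0.06 / 0.28)
angle = atan(0.214286)
angle = 12.09 degrees

12.09


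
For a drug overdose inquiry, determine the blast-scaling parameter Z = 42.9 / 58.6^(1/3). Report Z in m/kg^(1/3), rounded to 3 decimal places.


Scaled distance calculation:
W^(1/3) = 58.6^(1/3) = 3.884179
Z = R / W^(1/3) = 42.9 / 3.884179
Z = 11.045 m/kg^(1/3)

11.045


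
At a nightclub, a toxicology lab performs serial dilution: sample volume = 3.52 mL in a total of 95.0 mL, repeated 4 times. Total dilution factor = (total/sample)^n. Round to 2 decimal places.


Dilution factor calculation:
Single dilution = V_total / V_sample = 95.0 / 3.52 ≈ 26.988636
Number of dilutions = 4
Total DF = (95.0 / 3.52)^4 (full precision, rounded at the end) = 530546.88

530546.88


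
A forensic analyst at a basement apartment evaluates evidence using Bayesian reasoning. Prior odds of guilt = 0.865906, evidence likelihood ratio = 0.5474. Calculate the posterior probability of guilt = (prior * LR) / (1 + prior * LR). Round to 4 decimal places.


Bayesian evidence evaluation:
Posterior odds = prior_odds * LR = 0.865906 * 0.5474 = 0.4739969
Posterior probability = posterior_odds / (1 + posterior_odds)
= 0.4739969 / (1 + 0.4739969)
= 0.4739969 / 1.4739969
= 0.3216

0.3216


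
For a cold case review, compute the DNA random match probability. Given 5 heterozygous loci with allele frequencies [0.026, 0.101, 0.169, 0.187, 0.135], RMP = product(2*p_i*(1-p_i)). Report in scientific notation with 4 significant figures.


Computing RMP for 5 loci:
Locus 1: 2 * 0.026 * 0.974 = 0.050648
Locus 2: 2 * 0.101 * 0.899 = 0.181598
Locus 3: 2 * 0.169 * 0.831 = 0.280878
Locus 4: 2 * 0.187 * 0.813 = 0.304062
Locus 5: 2 * 0.135 * 0.865 = 0.23355
RMP = 1.835e-04

1.835e-04


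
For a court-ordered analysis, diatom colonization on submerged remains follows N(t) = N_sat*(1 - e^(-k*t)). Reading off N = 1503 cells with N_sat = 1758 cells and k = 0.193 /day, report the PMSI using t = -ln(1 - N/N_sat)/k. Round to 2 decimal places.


PMSI from diatom colonization curve:
N / N_sat = 1503 / 1758 = 0.854949
1 - N/N_sat = 0.145051
ln(1 - N/N_sat) = -1.93067
t = -ln(1 - N/N_sat) / k = -(-1.93067) / 0.193 = 10.00 days

10.00


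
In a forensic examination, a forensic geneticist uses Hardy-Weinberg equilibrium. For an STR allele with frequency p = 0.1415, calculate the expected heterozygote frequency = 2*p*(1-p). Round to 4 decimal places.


Hardy-Weinberg heterozygote frequency:
q = 1 - p = 1 - 0.1415 = 0.8585
2pq = 2 * 0.1415 * 0.8585 = 0.2430

0.2430


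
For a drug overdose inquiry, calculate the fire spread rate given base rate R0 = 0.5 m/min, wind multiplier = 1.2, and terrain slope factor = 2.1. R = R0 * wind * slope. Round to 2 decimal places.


Fire spread rate calculation:
R = R0 * wind_factor * slope_factor
= 0.5 * 1.2 * 2.1
= 0.6 * 2.1
= 1.26 m/min

1.26


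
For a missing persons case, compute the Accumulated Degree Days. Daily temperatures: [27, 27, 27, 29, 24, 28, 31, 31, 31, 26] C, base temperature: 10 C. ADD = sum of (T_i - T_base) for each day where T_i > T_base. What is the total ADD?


Computing ADD day by day:
Day 1: max(0, 27 - 10) = 17
Day 2: max(0, 27 - 10) = 17
Day 3: max(0, 27 - 10) = 17
Day 4: max(0, 29 - 10) = 19
Day 5: max(0, 24 - 10) = 14
Day 6: max(0, 28 - 10) = 18
Day 7: max(0, 31 - 10) = 21
Day 8: max(0, 31 - 10) = 21
Day 9: max(0, 31 - 10) = 21
Day 10: max(0, 26 - 10) = 16
Total ADD = 181

181


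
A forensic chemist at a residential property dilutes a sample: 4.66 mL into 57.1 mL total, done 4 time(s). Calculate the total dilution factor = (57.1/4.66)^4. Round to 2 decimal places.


Dilution factor calculation:
Single dilution = V_total / V_sample = 57.1 / 4.66 ≈ 12.253219
Number of dilutions = 4
Total DF = (57.1 / 4.66)^4 (full precision, rounded at the end) = 22542.43

22542.43


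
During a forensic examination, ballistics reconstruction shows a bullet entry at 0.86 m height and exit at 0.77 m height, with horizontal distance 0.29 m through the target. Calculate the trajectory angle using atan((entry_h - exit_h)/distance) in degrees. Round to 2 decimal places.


Bullet trajectory angle:
Height difference = 0.86 - 0.77 = 0.09 m
angle = atan(0.09 / 0.29)
angle = atan(0.310345)
angle = 17.24 degrees

17.24


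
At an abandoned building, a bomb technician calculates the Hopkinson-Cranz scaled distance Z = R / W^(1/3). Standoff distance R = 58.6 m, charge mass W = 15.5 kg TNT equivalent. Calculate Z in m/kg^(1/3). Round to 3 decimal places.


Scaled distance calculation:
W^(1/3) = 15.5^(1/3) = 2.493315
Z = R / W^(1/3) = 58.6 / 2.493315
Z = 23.503 m/kg^(1/3)

23.503


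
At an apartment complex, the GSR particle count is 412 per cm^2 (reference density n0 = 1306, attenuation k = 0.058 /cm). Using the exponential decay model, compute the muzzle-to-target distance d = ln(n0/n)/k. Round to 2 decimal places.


GSR distance calculation:
n0/n = 1306 / 412 = 3.169903
ln(n0/n) = 1.153701
d = 1.153701 / 0.058 = 19.89 cm

19.89


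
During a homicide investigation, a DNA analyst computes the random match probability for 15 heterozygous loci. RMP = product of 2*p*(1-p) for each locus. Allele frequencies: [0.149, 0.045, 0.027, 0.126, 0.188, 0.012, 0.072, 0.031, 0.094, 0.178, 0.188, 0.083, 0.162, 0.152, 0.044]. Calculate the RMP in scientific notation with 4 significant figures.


Computing RMP for 15 loci:
Locus 1: 2 * 0.149 * 0.851 = 0.253598
Locus 2: 2 * 0.045 * 0.955 = 0.08595
Locus 3: 2 * 0.027 * 0.973 = 0.052542
Locus 4: 2 * 0.126 * 0.874 = 0.220248
Locus 5: 2 * 0.188 * 0.812 = 0.305312
Locus 6: 2 * 0.012 * 0.988 = 0.023712
Locus 7: 2 * 0.072 * 0.928 = 0.133632
Locus 8: 2 * 0.031 * 0.969 = 0.060078
Locus 9: 2 * 0.094 * 0.906 = 0.170328
Locus 10: 2 * 0.178 * 0.822 = 0.292632
Locus 11: 2 * 0.188 * 0.812 = 0.305312
Locus 12: 2 * 0.083 * 0.917 = 0.152222
Locus 13: 2 * 0.162 * 0.838 = 0.271512
Locus 14: 2 * 0.152 * 0.848 = 0.257792
Locus 15: 2 * 0.044 * 0.956 = 0.084128
RMP = 2.000e-13

2.000e-13


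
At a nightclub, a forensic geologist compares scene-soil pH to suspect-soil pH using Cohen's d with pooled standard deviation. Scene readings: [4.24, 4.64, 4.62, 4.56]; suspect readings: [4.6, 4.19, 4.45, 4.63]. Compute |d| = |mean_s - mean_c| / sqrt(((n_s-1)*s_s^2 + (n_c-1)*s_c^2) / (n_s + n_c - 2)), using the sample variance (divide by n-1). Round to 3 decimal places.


Pooled-variance Cohen's d for soil pH comparison:
Scene mean = 18.06 / 4 = 4.515
Suspect mean = 17.87 / 4 = 4.4675
Scene sample variance s_s^2 = 0.034767
Suspect sample variance s_c^2 = 0.040425
Pooled variance = ((n_s-1)*s_s^2 + (n_c-1)*s_c^2) / (n_s + n_c - 2) = 0.037596
Pooled SD = sqrt(0.037596) = 0.193897
Mean difference = 0.0475
|d| = |0.0475| / 0.193897 = 0.245

0.245


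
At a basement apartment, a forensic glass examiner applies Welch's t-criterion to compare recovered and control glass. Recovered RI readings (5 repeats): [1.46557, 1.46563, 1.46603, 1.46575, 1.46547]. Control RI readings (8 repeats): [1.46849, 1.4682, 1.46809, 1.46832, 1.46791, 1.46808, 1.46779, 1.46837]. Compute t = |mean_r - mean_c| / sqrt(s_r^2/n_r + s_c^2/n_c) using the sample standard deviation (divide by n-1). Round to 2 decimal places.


Welch's t-criterion for glass RI comparison:
Recovered mean = sum / n_r = 7.32845 / 5 = 1.46569
Control mean = sum / n_c = 11.74525 / 8 = 1.4681563
Recovered sample variance s_r^2 = 4.64e-08
Control sample variance s_c^2 = 5.58268e-08
Welch SE (unpooled) = sqrt(s_r^2/n_r + s_c^2/n_c) = sqrt(9.28e-09 + 6.97835e-09) = sqrt(1.62583e-08) = 0.000127508
|mean_r - mean_c| = 0.00246625
t = 0.00246625 / 0.000127508 = 19.34

19.34


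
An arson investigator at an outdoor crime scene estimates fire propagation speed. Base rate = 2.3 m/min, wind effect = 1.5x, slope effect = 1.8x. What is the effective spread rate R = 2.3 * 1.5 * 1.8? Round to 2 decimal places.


Fire spread rate calculation:
R = R0 * wind_factor * slope_factor
= 2.3 * 1.5 * 1.8
= 3.45 * 1.8
= 6.21 m/min

6.21


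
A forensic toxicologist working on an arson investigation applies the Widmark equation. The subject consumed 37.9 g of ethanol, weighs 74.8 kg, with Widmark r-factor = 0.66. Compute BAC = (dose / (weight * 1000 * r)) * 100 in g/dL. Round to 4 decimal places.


Applying the Widmark formula:
BAC = (dose_g / (body_wt * 1000 * r)) * 100
Denominator = 74.8 * 1000 * 0.66 = 49368
BAC = (37.9 / 49368) * 100
BAC = 0.0768 g/dL

0.0768


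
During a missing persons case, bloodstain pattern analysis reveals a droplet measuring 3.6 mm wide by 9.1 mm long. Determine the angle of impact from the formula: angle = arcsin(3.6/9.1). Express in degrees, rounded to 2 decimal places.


Blood spatter impact angle calculation:
width / length = 3.6 / 9.1 = 0.395604
angle = arcsin(0.395604)
angle = 23.30 degrees

23.30


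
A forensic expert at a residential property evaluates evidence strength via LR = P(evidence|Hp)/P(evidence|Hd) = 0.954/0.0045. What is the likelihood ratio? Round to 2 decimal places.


Likelihood ratio calculation:
LR = P(E|Hp) / P(E|Hd)
LR = 0.954 / 0.0045
LR = 212.00

212.00


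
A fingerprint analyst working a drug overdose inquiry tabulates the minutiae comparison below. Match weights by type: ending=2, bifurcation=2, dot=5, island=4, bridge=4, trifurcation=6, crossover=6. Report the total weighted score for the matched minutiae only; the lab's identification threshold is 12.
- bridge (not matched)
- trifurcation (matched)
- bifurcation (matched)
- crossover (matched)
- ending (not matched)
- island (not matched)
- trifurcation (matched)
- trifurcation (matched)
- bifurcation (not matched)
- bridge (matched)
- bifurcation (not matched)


Weighted minutiae match score:
  bridge: not matched, +0
  trifurcation: matched, +6 (running total 6)
  bifurcation: matched, +2 (running total 8)
  crossover: matched, +6 (running total 14)
  ending: not matched, +0
  island: not matched, +0
  trifurcation: matched, +6 (running total 20)
  trifurcation: matched, +6 (running total 26)
  bifurcation: not matched, +0
  bridge: matched, +4 (running total 30)
  bifurcation: not matched, +0
Total score = 30
Threshold = 12; verdict = identification

30


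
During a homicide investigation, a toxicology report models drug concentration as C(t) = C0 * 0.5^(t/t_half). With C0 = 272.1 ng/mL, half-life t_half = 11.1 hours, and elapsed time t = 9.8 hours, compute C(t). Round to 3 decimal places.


Drug concentration decay:
Number of half-lives = t / t_half = 9.8 / 11.1 = 0.882883
Decay factor = 0.5^0.882883 = 0.54228268
C(t) = 272.1 * 0.54228268 = 147.555 ng/mL

147.555


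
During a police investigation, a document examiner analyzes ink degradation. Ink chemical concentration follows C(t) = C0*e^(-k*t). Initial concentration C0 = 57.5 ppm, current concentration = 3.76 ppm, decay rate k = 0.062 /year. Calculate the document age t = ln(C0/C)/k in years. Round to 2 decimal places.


Document age estimation:
C0/C = 57.5 / 3.76 = 15.292553
ln(C0/C) = 2.727366
t = 2.727366 / 0.062 = 43.99 years

43.99


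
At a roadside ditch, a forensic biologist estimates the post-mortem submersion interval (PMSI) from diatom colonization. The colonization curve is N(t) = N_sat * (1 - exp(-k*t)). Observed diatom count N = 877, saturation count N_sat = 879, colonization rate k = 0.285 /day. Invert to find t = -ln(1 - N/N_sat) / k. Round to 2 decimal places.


PMSI from diatom colonization curve:
N / N_sat = 877 / 879 = 0.997725
1 - N/N_sat = 0.002275
ln(1 - N/N_sat) = -6.085775
t = -ln(1 - N/N_sat) / k = -(-6.085775) / 0.285 = 21.35 days

21.35


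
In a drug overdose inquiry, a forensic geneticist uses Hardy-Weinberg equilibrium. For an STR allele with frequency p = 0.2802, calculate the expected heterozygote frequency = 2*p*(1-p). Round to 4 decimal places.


Hardy-Weinberg heterozygote frequency:
q = 1 - p = 1 - 0.2802 = 0.7198
2pq = 2 * 0.2802 * 0.7198 = 0.4034

0.4034


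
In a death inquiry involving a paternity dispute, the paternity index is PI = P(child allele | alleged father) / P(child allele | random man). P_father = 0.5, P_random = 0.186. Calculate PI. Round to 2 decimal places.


Paternity Index calculation:
PI = P(allele|father) / P(allele|random)
PI = 0.5 / 0.186
PI = 2.69

2.69


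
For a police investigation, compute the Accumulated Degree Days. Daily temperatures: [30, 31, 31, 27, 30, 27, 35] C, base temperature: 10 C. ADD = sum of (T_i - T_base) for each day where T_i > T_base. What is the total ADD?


Computing ADD day by day:
Day 1: max(0, 30 - 10) = 20
Day 2: max(0, 31 - 10) = 21
Day 3: max(0, 31 - 10) = 21
Day 4: max(0, 27 - 10) = 17
Day 5: max(0, 30 - 10) = 20
Day 6: max(0, 27 - 10) = 17
Day 7: max(0, 35 - 10) = 25
Total ADD = 141

141


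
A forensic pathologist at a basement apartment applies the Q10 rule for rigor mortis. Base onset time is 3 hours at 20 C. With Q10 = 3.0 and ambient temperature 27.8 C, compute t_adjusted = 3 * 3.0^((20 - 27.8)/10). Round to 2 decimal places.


Rigor mortis time adjustment:
Exponent = (T_ref - T_actual) / 10 = (20 - 27.8) / 10 = -0.78
Q10 factor = 3.0^-0.78 = 0.42447
t_adjusted = 3 * 0.42447 = 1.27 hours

1.27


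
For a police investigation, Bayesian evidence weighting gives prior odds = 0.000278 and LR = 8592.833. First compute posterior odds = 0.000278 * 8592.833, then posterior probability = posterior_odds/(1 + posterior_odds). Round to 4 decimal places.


Bayesian evidence evaluation:
Posterior odds = prior_odds * LR = 0.000278 * 8592.833 = 2.388808
Posterior probability = posterior_odds / (1 + posterior_odds)
= 2.388808 / (1 + 2.388808)
= 2.388808 / 3.388808
= 0.7049

0.7049


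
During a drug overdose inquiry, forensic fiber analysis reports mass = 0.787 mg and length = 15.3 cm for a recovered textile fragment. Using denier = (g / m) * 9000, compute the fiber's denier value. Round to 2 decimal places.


Denier calculation:
Mass in grams = 0.787 mg / 1000 = 0.000787 g
Length in meters = 15.3 cm / 100 = 0.153 m
Linear density = mass / length = 0.000787 / 0.153 = 0.00514379 g/m
Denier = (g/m) * 9000 = 0.00514379 * 9000 = 46.29

46.29


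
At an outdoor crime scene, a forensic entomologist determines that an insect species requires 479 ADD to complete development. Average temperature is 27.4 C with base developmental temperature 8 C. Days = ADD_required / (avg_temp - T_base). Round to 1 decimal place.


Insect development time:
Effective temperature = avg_temp - T_base = 27.4 - 8 = 19.4 C
Days = ADD / effective_temp = 479 / 19.4 = 24.7 days

24.7


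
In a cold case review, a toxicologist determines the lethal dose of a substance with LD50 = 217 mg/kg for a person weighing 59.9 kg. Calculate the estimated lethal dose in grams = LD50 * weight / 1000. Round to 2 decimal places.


Lethal dose calculation:
Lethal dose = LD50 * body_weight / 1000
= 217 * 59.9 / 1000
= 12998.3 / 1000
= 13.00 g

13.00


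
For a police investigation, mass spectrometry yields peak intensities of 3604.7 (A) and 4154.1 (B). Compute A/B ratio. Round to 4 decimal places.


Spectral peak ratio:
Peak A = 3604.7 counts
Peak B = 4154.1 counts
Ratio = 3604.7 / 4154.1 = 0.8677

0.8677


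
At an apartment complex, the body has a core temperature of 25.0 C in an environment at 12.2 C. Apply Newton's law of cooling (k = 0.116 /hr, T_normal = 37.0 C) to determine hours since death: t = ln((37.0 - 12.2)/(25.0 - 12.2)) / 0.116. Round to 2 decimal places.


Using Newton's law of cooling:
t = ln((T_normal - T_ambient) / (T_body - T_ambient)) / k
T_normal - T_ambient = 24.8
T_body - T_ambient = 12.8
Ratio = 1.9375
ln(ratio) = 0.661398
t = 0.661398 / 0.116 = 5.70 hours

5.70


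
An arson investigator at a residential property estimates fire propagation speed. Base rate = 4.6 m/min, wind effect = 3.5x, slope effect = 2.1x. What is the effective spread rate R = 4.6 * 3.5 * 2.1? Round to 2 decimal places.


Fire spread rate calculation:
R = R0 * wind_factor * slope_factor
= 4.6 * 3.5 * 2.1
= 16.1 * 2.1
= 33.81 m/min

33.81


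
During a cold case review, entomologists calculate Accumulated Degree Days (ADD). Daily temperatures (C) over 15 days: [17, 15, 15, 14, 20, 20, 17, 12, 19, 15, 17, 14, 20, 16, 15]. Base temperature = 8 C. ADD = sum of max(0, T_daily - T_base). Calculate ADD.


Computing ADD day by day:
Day 1: max(0, 17 - 8) = 9
Day 2: max(0, 15 - 8) = 7
Day 3: max(0, 15 - 8) = 7
Day 4: max(0, 14 - 8) = 6
Day 5: max(0, 20 - 8) = 12
Day 6: max(0, 20 - 8) = 12
Day 7: max(0, 17 - 8) = 9
Day 8: max(0, 12 - 8) = 4
Day 9: max(0, 19 - 8) = 11
Day 10: max(0, 15 - 8) = 7
Day 11: max(0, 17 - 8) = 9
Day 12: max(0, 14 - 8) = 6
Day 13: max(0, 20 - 8) = 12
Day 14: max(0, 16 - 8) = 8
Day 15: max(0, 15 - 8) = 7
Total ADD = 126

126


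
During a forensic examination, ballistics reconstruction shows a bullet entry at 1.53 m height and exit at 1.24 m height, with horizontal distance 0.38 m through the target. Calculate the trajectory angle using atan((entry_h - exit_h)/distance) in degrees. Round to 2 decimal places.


Bullet trajectory angle:
Height difference = 1.53 - 1.24 = 0.29 m
angle = atan(0.29 / 0.38)
angle = atan(0.763158)
angle = 37.35 degrees

37.35


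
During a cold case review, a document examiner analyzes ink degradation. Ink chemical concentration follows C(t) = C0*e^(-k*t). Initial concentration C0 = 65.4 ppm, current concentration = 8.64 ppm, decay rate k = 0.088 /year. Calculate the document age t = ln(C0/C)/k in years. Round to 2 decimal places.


Document age estimation:
C0/C = 65.4 / 8.64 = 7.569444
ln(C0/C) = 2.02412
t = 2.02412 / 0.088 = 23.00 years

23.00


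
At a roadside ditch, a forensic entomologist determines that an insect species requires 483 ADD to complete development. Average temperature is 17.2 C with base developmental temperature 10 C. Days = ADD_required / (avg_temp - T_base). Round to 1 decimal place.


Insect development time:
Effective temperature = avg_temp - T_base = 17.2 - 10 = 7.2 C
Days = ADD / effective_temp = 483 / 7.2 = 67.1 days

67.1


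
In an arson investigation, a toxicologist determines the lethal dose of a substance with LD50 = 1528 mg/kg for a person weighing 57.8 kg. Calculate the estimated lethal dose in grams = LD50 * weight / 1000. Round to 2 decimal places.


Lethal dose calculation:
Lethal dose = LD50 * body_weight / 1000
= 1528 * 57.8 / 1000
= 88318.4 / 1000
= 88.32 g

88.32


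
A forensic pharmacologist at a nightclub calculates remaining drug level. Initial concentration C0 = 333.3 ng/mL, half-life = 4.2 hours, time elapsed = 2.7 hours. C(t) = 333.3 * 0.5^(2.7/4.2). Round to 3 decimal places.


Drug concentration decay:
Number of half-lives = t / t_half = 2.7 / 4.2 = 0.642857
Decay factor = 0.5^0.642857 = 0.64044341
C(t) = 333.3 * 0.64044341 = 213.460 ng/mL

213.460


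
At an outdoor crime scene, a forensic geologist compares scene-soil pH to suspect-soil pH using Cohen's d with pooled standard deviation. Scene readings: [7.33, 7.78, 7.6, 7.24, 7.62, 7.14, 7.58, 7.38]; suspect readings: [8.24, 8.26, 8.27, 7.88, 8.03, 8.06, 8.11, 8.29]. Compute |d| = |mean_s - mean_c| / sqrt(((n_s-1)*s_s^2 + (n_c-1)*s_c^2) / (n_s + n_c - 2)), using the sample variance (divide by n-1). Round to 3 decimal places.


Pooled-variance Cohen's d for soil pH comparison:
Scene mean = 59.67 / 8 = 7.45875
Suspect mean = 65.14 / 8 = 8.1425
Scene sample variance s_s^2 = 0.048013
Suspect sample variance s_c^2 = 0.021536
Pooled variance = ((n_s-1)*s_s^2 + (n_c-1)*s_c^2) / (n_s + n_c - 2) = 0.034774
Pooled SD = sqrt(0.034774) = 0.186478
Mean difference = -0.68375
|d| = |-0.68375| / 0.186478 = 3.667

3.667


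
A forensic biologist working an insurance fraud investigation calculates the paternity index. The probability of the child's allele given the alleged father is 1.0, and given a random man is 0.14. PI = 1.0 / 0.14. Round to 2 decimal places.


Paternity Index calculation:
PI = P(allele|father) / P(allele|random)
PI = 1.0 / 0.14
PI = 7.14

7.14


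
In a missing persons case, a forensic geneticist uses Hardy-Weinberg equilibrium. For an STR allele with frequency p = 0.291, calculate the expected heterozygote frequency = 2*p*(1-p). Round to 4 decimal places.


Hardy-Weinberg heterozygote frequency:
q = 1 - p = 1 - 0.291 = 0.709
2pq = 2 * 0.291 * 0.709 = 0.4126

0.4126


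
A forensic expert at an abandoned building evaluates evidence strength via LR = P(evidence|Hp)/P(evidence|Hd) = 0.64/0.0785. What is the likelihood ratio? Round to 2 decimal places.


Likelihood ratio calculation:
LR = P(E|Hp) / P(E|Hd)
LR = 0.64 / 0.0785
LR = 8.15

8.15


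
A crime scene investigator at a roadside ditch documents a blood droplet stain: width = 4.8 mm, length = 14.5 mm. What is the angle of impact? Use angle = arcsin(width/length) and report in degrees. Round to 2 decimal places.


Blood spatter impact angle calculation:
width / length = 4.8 / 14.5 = 0.331034
angle = arcsin(0.331034)
angle = 19.33 degrees

19.33


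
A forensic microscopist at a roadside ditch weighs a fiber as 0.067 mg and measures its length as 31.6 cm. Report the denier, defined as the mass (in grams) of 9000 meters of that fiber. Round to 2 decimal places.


Denier calculation:
Mass in grams = 0.067 mg / 1000 = 0.000067 g
Length in meters = 31.6 cm / 100 = 0.316 m
Linear density = mass / length = 0.000067 / 0.316 = 0.00021203 g/m
Denier = (g/m) * 9000 = 0.00021203 * 9000 = 1.91

1.91


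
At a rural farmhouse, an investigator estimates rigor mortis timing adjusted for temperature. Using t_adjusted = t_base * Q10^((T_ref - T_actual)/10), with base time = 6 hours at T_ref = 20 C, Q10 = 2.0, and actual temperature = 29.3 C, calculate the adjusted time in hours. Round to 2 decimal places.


Rigor mortis time adjustment:
Exponent = (T_ref - T_actual) / 10 = (20 - 29.3) / 10 = -0.93
Q10 factor = 2.0^-0.93 = 0.52486
t_adjusted = 6 * 0.52486 = 3.15 hours

3.15


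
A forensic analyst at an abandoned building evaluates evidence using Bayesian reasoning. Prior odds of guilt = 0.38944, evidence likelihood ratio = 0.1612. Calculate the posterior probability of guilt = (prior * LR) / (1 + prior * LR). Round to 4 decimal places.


Bayesian evidence evaluation:
Posterior odds = prior_odds * LR = 0.38944 * 0.1612 = 0.06277773
Posterior probability = posterior_odds / (1 + posterior_odds)
= 0.06277773 / (1 + 0.06277773)
= 0.06277773 / 1.06277773
= 0.0591

0.0591


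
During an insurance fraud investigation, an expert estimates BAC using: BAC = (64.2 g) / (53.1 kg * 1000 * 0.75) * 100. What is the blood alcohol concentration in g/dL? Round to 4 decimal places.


Applying the Widmark formula:
BAC = (dose_g / (body_wt * 1000 * r)) * 100
Denominator = 53.1 * 1000 * 0.75 = 39825
BAC = (64.2 / 39825) * 100
BAC = 0.1612 g/dL

0.1612


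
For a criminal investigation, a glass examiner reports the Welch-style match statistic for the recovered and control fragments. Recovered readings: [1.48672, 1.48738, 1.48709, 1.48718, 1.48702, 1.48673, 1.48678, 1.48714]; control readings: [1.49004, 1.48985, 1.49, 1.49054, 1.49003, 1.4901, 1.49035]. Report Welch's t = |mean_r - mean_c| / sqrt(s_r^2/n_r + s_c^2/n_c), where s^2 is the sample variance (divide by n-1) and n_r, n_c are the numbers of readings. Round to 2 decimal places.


Welch's t-criterion for glass RI comparison:
Recovered mean = sum / n_r = 11.89604 / 8 = 1.487005
Control mean = sum / n_c = 10.43091 / 7 = 1.49013
Recovered sample variance s_r^2 = 5.77714e-08
Control sample variance s_c^2 = 5.51333e-08
Welch SE (unpooled) = sqrt(s_r^2/n_r + s_c^2/n_c) = sqrt(7.22143e-09 + 7.87619e-09) = sqrt(1.50976e-08) = 0.000122872
|mean_r - mean_c| = 0.003125
t = 0.003125 / 0.000122872 = 25.43

25.43


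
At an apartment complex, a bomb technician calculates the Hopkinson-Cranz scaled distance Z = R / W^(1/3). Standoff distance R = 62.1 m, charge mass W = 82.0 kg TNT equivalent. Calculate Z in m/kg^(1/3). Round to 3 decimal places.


Scaled distance calculation:
W^(1/3) = 82.0^(1/3) = 4.344481
Z = R / W^(1/3) = 62.1 / 4.344481
Z = 14.294 m/kg^(1/3)

14.294


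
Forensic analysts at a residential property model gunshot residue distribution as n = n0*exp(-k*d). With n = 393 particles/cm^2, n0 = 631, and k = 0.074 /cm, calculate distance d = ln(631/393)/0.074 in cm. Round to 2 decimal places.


GSR distance calculation:
n0/n = 631 / 393 = 1.605598
ln(n0/n) = 0.473496
d = 0.473496 / 0.074 = 6.40 cm

6.40


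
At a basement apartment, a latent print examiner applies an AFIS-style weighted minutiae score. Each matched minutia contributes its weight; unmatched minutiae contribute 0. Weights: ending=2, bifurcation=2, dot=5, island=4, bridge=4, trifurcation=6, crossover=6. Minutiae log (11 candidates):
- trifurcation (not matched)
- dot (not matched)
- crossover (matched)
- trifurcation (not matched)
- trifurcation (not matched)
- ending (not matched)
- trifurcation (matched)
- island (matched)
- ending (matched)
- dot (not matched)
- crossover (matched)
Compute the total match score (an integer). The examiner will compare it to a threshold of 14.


Weighted minutiae match score:
  trifurcation: not matched, +0
  dot: not matched, +0
  crossover: matched, +6 (running total 6)
  trifurcation: not matched, +0
  trifurcation: not matched, +0
  ending: not matched, +0
  trifurcation: matched, +6 (running total 12)
  island: matched, +4 (running total 16)
  ending: matched, +2 (running total 18)
  dot: not matched, +0
  crossover: matched, +6 (running total 24)
Total score = 24
Threshold = 14; verdict = identification

24


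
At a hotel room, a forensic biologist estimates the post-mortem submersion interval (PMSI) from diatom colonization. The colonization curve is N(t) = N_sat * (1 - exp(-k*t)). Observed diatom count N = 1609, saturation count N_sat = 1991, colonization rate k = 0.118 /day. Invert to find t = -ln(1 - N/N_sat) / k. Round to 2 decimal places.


PMSI from diatom colonization curve:
N / N_sat = 1609 / 1991 = 0.808137
1 - N/N_sat = 0.191863
ln(1 - N/N_sat) = -1.650974
t = -ln(1 - N/N_sat) / k = -(-1.650974) / 0.118 = 13.99 days

13.99


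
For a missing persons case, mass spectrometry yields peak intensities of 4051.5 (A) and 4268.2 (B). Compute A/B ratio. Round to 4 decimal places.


Spectral peak ratio:
Peak A = 4051.5 counts
Peak B = 4268.2 counts
Ratio = 4051.5 / 4268.2 = 0.9492

0.9492


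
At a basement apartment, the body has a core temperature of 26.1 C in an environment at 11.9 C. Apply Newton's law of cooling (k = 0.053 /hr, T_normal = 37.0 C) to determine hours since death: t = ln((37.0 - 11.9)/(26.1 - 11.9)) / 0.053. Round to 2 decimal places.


Using Newton's law of cooling:
t = ln((T_normal - T_ambient) / (T_body - T_ambient)) / k
T_normal - T_ambient = 25.1
T_body - T_ambient = 14.2
Ratio = 1.767606
ln(ratio) = 0.569626
t = 0.569626 / 0.053 = 10.75 hours

10.75


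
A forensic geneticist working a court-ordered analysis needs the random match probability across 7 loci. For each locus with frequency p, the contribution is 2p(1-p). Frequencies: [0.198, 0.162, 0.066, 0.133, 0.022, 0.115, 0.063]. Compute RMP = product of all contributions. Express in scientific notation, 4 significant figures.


Computing RMP for 7 loci:
Locus 1: 2 * 0.198 * 0.802 = 0.317592
Locus 2: 2 * 0.162 * 0.838 = 0.271512
Locus 3: 2 * 0.066 * 0.934 = 0.123288
Locus 4: 2 * 0.133 * 0.867 = 0.230622
Locus 5: 2 * 0.022 * 0.978 = 0.043032
Locus 6: 2 * 0.115 * 0.885 = 0.20355
Locus 7: 2 * 0.063 * 0.937 = 0.118062
RMP = 2.535e-06

2.535e-06


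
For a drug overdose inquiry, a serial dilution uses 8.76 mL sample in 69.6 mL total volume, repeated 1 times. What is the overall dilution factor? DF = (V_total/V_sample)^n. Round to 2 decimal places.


Dilution factor calculation:
Single dilution = V_total / V_sample = 69.6 / 8.76 ≈ 7.945205
Number of dilutions = 1
Total DF = (69.6 / 8.76)^1 (full precision, rounded at the end) = 7.95

7.95


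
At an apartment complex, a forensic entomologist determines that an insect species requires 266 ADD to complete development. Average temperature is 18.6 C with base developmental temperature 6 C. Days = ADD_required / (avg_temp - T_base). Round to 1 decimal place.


Insect development time:
Effective temperature = avg_temp - T_base = 18.6 - 6 = 12.6 C
Days = ADD / effective_temp = 266 / 12.6 = 21.1 days

21.1


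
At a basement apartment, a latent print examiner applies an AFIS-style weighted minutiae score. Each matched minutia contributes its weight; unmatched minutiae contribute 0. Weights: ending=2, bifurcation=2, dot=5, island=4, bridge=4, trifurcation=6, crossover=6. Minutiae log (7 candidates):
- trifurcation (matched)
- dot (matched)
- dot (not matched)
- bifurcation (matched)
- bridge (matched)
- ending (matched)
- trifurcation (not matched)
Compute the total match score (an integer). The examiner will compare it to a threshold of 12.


Weighted minutiae match score:
  trifurcation: matched, +6 (running total 6)
  dot: matched, +5 (running total 11)
  dot: not matched, +0
  bifurcation: matched, +2 (running total 13)
  bridge: matched, +4 (running total 17)
  ending: matched, +2 (running total 19)
  trifurcation: not matched, +0
Total score = 19
Threshold = 12; verdict = identification

19


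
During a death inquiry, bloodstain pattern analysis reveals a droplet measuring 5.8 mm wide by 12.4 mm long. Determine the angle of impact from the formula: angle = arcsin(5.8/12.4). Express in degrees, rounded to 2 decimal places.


Blood spatter impact angle calculation:
width / length = 5.8 / 12.4 = 0.467742
angle = arcsin(0.467742)
angle = 27.89 degrees

27.89


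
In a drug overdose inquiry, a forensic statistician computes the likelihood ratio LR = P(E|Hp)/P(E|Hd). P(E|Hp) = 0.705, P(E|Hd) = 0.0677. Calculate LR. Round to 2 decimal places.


Likelihood ratio calculation:
LR = P(E|Hp) / P(E|Hd)
LR = 0.705 / 0.0677
LR = 10.41

10.41


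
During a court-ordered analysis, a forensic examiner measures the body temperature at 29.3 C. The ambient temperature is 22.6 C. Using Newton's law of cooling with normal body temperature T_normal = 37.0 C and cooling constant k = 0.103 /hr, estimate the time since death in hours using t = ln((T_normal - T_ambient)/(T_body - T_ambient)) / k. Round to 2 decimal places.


Using Newton's law of cooling:
t = ln((T_normal - T_ambient) / (T_body - T_ambient)) / k
T_normal - T_ambient = 14.4
T_body - T_ambient = 6.7
Ratio = 2.149254
ln(ratio) = 0.765121
t = 0.765121 / 0.103 = 7.43 hours

7.43


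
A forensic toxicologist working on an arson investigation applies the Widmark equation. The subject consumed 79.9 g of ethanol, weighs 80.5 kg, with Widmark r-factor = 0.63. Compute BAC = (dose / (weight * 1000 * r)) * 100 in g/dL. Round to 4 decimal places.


Applying the Widmark formula:
BAC = (dose_g / (body_wt * 1000 * r)) * 100
Denominator = 80.5 * 1000 * 0.63 = 50715
BAC = (79.9 / 50715) * 100
BAC = 0.1575 g/dL

0.1575


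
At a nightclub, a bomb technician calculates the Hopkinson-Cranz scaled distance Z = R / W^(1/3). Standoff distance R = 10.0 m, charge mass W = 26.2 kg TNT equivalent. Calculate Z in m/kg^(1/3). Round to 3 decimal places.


Scaled distance calculation:
W^(1/3) = 26.2^(1/3) = 2.970073
Z = R / W^(1/3) = 10.0 / 2.970073
Z = 3.367 m/kg^(1/3)

3.367


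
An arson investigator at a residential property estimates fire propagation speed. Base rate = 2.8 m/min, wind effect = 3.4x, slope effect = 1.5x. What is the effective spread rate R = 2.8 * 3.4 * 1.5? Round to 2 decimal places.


Fire spread rate calculation:
R = R0 * wind_factor * slope_factor
= 2.8 * 3.4 * 1.5
= 9.52 * 1.5
= 14.28 m/min

14.28


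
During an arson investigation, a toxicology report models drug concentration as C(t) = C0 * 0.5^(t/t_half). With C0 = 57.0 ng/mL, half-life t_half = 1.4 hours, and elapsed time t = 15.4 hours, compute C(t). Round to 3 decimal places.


Drug concentration decay:
Number of half-lives = t / t_half = 15.4 / 1.4 = 11
Decay factor = 0.5^11 = 0.00048828
C(t) = 57.0 * 0.00048828 = 0.028 ng/mL

0.028


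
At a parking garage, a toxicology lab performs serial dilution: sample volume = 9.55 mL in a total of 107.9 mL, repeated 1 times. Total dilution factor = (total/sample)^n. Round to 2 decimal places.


Dilution factor calculation:
Single dilution = V_total / V_sample = 107.9 / 9.55 ≈ 11.298429
Number of dilutions = 1
Total DF = (107.9 / 9.55)^1 (full precision, rounded at the end) = 11.30

11.30


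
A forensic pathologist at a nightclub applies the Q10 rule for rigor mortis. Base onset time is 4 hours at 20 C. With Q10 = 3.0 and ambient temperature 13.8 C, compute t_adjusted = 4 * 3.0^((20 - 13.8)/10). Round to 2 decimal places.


Rigor mortis time adjustment:
Exponent = (T_ref - T_actual) / 10 = (20 - 13.8) / 10 = 0.62
Q10 factor = 3.0^0.62 = 1.97613
t_adjusted = 4 * 1.97613 = 7.90 hours

7.90


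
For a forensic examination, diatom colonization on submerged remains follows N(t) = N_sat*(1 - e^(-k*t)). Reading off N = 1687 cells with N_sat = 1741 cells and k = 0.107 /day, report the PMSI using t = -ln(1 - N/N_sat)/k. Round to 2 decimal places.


PMSI from diatom colonization curve:
N / N_sat = 1687 / 1741 = 0.968983
1 - N/N_sat = 0.031017
ln(1 - N/N_sat) = -3.47322
t = -ln(1 - N/N_sat) / k = -(-3.47322) / 0.107 = 32.46 days

32.46


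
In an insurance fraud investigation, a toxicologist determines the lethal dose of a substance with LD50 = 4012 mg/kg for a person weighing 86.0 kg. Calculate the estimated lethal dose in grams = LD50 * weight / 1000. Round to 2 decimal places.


Lethal dose calculation:
Lethal dose = LD50 * body_weight / 1000
= 4012 * 86.0 / 1000
= 345032 / 1000
= 345.03 g

345.03


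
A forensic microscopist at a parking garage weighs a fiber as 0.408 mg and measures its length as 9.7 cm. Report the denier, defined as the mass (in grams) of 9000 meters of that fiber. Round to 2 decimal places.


Denier calculation:
Mass in grams = 0.408 mg / 1000 = 0.000408 g
Length in meters = 9.7 cm / 100 = 0.097 m
Linear density = mass / length = 0.000408 / 0.097 = 0.00420619 g/m
Denier = (g/m) * 9000 = 0.00420619 * 9000 = 37.86

37.86


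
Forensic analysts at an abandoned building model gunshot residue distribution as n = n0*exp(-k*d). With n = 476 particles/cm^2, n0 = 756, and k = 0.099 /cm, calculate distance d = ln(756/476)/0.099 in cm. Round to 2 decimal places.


GSR distance calculation:
n0/n = 756 / 476 = 1.588235
ln(n0/n) = 0.462623
d = 0.462623 / 0.099 = 4.67 cm

4.67


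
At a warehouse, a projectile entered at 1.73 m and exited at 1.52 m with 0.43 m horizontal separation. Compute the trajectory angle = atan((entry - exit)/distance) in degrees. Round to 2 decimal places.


Bullet trajectory angle:
Height difference = 1.73 - 1.52 = 0.21 m
angle = atan(0.21 / 0.43)
angle = atan(0.488372)
angle = 26.03 degrees

26.03


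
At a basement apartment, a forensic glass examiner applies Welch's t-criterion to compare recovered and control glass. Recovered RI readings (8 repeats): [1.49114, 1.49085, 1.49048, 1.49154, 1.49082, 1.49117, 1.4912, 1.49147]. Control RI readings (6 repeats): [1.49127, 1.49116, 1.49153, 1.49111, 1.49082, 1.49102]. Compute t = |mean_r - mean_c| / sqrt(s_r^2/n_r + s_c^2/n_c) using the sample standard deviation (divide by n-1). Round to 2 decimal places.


Welch's t-criterion for glass RI comparison:
Recovered mean = sum / n_r = 11.92867 / 8 = 1.4910838
Control mean = sum / n_c = 8.94691 / 6 = 1.4911517
Recovered sample variance s_r^2 = 1.24313e-07
Control sample variance s_c^2 = 5.72567e-08
Welch SE (unpooled) = sqrt(s_r^2/n_r + s_c^2/n_c) = sqrt(1.55391e-08 + 9.54278e-09) = sqrt(2.50819e-08) = 0.000158373
|mean_r - mean_c| = 6.79167e-05
t = 6.79167e-05 / 0.000158373 = 0.43

0.43


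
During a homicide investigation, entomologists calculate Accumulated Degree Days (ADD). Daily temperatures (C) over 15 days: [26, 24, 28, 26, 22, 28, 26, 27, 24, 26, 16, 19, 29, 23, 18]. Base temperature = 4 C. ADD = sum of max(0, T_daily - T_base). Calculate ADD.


Computing ADD day by day:
Day 1: max(0, 26 - 4) = 22
Day 2: max(0, 24 - 4) = 20
Day 3: max(0, 28 - 4) = 24
Day 4: max(0, 26 - 4) = 22
Day 5: max(0, 22 - 4) = 18
Day 6: max(0, 28 - 4) = 24
Day 7: max(0, 26 - 4) = 22
Day 8: max(0, 27 - 4) = 23
Day 9: max(0, 24 - 4) = 20
Day 10: max(0, 26 - 4) = 22
Day 11: max(0, 16 - 4) = 12
Day 12: max(0, 19 - 4) = 15
Day 13: max(0, 29 - 4) = 25
Day 14: max(0, 23 - 4) = 19
Day 15: max(0, 18 - 4) = 14
Total ADD = 302

302
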